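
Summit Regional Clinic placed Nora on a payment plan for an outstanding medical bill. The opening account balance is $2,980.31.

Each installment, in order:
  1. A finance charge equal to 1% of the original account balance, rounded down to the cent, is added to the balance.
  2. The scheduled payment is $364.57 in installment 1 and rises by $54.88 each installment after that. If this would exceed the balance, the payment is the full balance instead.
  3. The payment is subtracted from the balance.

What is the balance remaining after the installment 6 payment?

Installment 1: $2,980.31 +$29.80 interest = $3,010.11; pay $364.57 → $2,645.54
Installment 2: $2,645.54 +$29.80 interest = $2,675.34; pay $419.45 → $2,255.89
Installment 3: $2,255.89 +$29.80 interest = $2,285.69; pay $474.33 → $1,811.36
Installment 4: $1,811.36 +$29.80 interest = $1,841.16; pay $529.21 → $1,311.95
Installment 5: $1,311.95 +$29.80 interest = $1,341.75; pay $584.09 → $757.66
Installment 6: $757.66 +$29.80 interest = $787.46; pay $638.97 → $148.49

$148.49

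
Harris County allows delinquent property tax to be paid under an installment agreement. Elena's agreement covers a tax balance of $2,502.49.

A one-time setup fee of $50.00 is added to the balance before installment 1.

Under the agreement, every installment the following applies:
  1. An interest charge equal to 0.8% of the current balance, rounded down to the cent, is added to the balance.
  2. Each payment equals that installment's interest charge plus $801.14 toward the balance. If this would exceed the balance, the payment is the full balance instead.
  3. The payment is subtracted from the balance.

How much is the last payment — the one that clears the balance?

# | Opening | Interest | Payment | End bal
1 | $2,552.49 | $20.41 | $821.55 | $1,751.35
2 | $1,751.35 | $14.01 | $815.15 | $950.21
3 | $950.21 | $7.60 | $808.74 | $149.07
4 | $149.07 | $1.19 | $150.26 | $0.00

$150.26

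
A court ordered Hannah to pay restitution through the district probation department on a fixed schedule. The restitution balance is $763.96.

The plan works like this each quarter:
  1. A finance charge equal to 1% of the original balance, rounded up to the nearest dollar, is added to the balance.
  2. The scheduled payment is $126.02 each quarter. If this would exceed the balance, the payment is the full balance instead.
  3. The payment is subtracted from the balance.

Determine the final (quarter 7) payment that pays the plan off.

$63.84

Quarter 1: opening $763.96; interest $8.00 → $771.96; payment $126.02; balance $645.94
Quarter 2: opening $645.94; interest $8.00 → $653.94; payment $126.02; balance $527.92
Quarter 3: opening $527.92; interest $8.00 → $535.92; payment $126.02; balance $409.90
Quarter 4: opening $409.90; interest $8.00 → $417.90; payment $126.02; balance $291.88
Quarter 5: opening $291.88; interest $8.00 → $299.88; payment $126.02; balance $173.86
Quarter 6: opening $173.86; interest $8.00 → $181.86; payment $126.02; balance $55.84
Quarter 7: opening $55.84; interest $8.00 → $63.84; payment $63.84; balance $0.00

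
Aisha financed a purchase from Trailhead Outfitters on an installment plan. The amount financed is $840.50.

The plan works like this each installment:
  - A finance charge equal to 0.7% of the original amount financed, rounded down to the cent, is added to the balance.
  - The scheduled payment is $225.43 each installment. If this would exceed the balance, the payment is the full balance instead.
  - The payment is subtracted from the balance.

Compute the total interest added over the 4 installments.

$23.52

Installment 1: opening $840.50; interest $5.88 → $846.38; payment $225.43; balance $620.95
Installment 2: opening $620.95; interest $5.88 → $626.83; payment $225.43; balance $401.40
Installment 3: opening $401.40; interest $5.88 → $407.28; payment $225.43; balance $181.85
Installment 4: opening $181.85; interest $5.88 → $187.73; payment $187.73; balance $0.00
Total interest: $5.88 + $5.88 + $5.88 + $5.88 = $23.52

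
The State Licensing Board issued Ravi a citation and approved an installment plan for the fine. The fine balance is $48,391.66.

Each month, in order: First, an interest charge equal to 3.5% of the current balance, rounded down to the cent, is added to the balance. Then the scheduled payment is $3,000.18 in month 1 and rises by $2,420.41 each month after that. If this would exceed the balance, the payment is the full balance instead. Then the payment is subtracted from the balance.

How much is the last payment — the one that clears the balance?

$1,851.09

Month 1: opening $48,391.66; interest $1,693.70 → $50,085.36; payment $3,000.18; balance $47,085.18
Month 2: opening $47,085.18; interest $1,647.98 → $48,733.16; payment $5,420.59; balance $43,312.57
Month 3: opening $43,312.57; interest $1,515.93 → $44,828.50; payment $7,841.00; balance $36,987.50
Month 4: opening $36,987.50; interest $1,294.56 → $38,282.06; payment $10,261.41; balance $28,020.65
Month 5: opening $28,020.65; interest $980.72 → $29,001.37; payment $12,681.82; balance $16,319.55
Month 6: opening $16,319.55; interest $571.18 → $16,890.73; payment $15,102.23; balance $1,788.50
Month 7: opening $1,788.50; interest $62.59 → $1,851.09; payment $1,851.09; balance $0.00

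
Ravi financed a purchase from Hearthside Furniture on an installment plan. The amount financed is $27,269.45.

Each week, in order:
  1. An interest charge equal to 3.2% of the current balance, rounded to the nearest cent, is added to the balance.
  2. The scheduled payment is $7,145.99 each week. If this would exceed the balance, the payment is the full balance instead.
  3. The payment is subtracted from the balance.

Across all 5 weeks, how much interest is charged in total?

$2,290.35

Week 1: $27,269.45 +$872.62 interest = $28,142.07; pay $7,145.99 → $20,996.08
Week 2: $20,996.08 +$671.87 interest = $21,667.95; pay $7,145.99 → $14,521.96
Week 3: $14,521.96 +$464.70 interest = $14,986.66; pay $7,145.99 → $7,840.67
Week 4: $7,840.67 +$250.90 interest = $8,091.57; pay $7,145.99 → $945.58
Week 5: $945.58 +$30.26 interest = $975.84; pay $975.84 → $0.00
Total interest: $872.62 + $671.87 + $464.70 + $250.90 + $30.26 = $2,290.35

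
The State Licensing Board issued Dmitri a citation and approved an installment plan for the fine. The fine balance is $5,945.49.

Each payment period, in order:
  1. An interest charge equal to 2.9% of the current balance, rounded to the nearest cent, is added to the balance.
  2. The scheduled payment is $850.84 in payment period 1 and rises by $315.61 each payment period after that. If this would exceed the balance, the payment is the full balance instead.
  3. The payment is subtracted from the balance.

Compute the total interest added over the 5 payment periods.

Payment period 1: $5,945.49 +$172.42 interest = $6,117.91; pay $850.84 → $5,267.07
Payment period 2: $5,267.07 +$152.75 interest = $5,419.82; pay $1,166.45 → $4,253.37
Payment period 3: $4,253.37 +$123.35 interest = $4,376.72; pay $1,482.06 → $2,894.66
Payment period 4: $2,894.66 +$83.95 interest = $2,978.61; pay $1,797.67 → $1,180.94
Payment period 5: $1,180.94 +$34.25 interest = $1,215.19; pay $1,215.19 → $0.00
Total interest: $172.42 + $152.75 + $123.35 + $83.95 + $34.25 = $566.72

$566.72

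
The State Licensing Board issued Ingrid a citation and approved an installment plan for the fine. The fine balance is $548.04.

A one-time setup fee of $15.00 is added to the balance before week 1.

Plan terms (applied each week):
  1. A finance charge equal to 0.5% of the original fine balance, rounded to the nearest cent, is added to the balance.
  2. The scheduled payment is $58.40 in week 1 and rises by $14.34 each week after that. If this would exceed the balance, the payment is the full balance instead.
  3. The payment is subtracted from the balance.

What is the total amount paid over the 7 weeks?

$582.22

# | Opening | Interest | Payment | End bal
1 | $563.04 | $2.74 | $58.40 | $507.38
2 | $507.38 | $2.74 | $72.74 | $437.38
3 | $437.38 | $2.74 | $87.08 | $353.04
4 | $353.04 | $2.74 | $101.42 | $254.36
5 | $254.36 | $2.74 | $115.76 | $141.34
6 | $141.34 | $2.74 | $130.10 | $13.98
7 | $13.98 | $2.74 | $16.72 | $0.00
Total paid: $582.22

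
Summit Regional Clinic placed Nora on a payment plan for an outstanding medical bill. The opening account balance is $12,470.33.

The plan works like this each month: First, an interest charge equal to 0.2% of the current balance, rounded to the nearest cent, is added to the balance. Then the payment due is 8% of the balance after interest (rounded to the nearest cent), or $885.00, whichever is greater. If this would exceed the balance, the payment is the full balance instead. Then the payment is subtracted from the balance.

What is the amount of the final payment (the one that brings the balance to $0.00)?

$116.93

Month 1: opening $12,470.33; interest $24.94 → $12,495.27; payment $999.62; balance $11,495.65
Month 2: opening $11,495.65; interest $22.99 → $11,518.64; payment $921.49; balance $10,597.15
Month 3: opening $10,597.15; interest $21.19 → $10,618.34; payment $885.00; balance $9,733.34
Month 4: opening $9,733.34; interest $19.47 → $9,752.81; payment $885.00; balance $8,867.81
Month 5: opening $8,867.81; interest $17.74 → $8,885.55; payment $885.00; balance $8,000.55
Month 6: opening $8,000.55; interest $16.00 → $8,016.55; payment $885.00; balance $7,131.55
Month 7: opening $7,131.55; interest $14.26 → $7,145.81; payment $885.00; balance $6,260.81
Month 8: opening $6,260.81; interest $12.52 → $6,273.33; payment $885.00; balance $5,388.33
Month 9: opening $5,388.33; interest $10.78 → $5,399.11; payment $885.00; balance $4,514.11
Month 10: opening $4,514.11; interest $9.03 → $4,523.14; payment $885.00; balance $3,638.14
Month 11: opening $3,638.14; interest $7.28 → $3,645.42; payment $885.00; balance $2,760.42
Month 12: opening $2,760.42; interest $5.52 → $2,765.94; payment $885.00; balance $1,880.94
Month 13: opening $1,880.94; interest $3.76 → $1,884.70; payment $885.00; balance $999.70
Month 14: opening $999.70; interest $2.00 → $1,001.70; payment $885.00; balance $116.70
Month 15: opening $116.70; interest $0.23 → $116.93; payment $116.93; balance $0.00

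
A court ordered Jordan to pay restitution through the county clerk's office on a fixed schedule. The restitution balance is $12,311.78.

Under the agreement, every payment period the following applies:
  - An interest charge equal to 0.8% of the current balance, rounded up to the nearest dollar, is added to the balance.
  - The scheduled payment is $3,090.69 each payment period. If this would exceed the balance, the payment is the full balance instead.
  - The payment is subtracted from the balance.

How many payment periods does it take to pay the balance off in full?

# | Opening | Interest | Payment | End bal
1 | $12,311.78 | $99.00 | $3,090.69 | $9,320.09
2 | $9,320.09 | $75.00 | $3,090.69 | $6,304.40
3 | $6,304.40 | $51.00 | $3,090.69 | $3,264.71
4 | $3,264.71 | $27.00 | $3,090.69 | $201.02
5 | $201.02 | $2.00 | $203.02 | $0.00
Balance reaches $0.00 in payment period 5.

5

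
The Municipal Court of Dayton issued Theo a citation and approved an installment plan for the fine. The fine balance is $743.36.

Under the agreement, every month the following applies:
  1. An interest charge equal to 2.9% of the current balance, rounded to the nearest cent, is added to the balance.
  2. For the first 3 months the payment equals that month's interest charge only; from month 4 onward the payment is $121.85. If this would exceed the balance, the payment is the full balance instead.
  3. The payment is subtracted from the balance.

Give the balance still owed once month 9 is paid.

Month 1: opening $743.36; interest $21.56 → $764.92; payment $21.56; balance $743.36
Month 2: opening $743.36; interest $21.56 → $764.92; payment $21.56; balance $743.36
Month 3: opening $743.36; interest $21.56 → $764.92; payment $21.56; balance $743.36
Month 4: opening $743.36; interest $21.56 → $764.92; payment $121.85; balance $643.07
Month 5: opening $643.07; interest $18.65 → $661.72; payment $121.85; balance $539.87
Month 6: opening $539.87; interest $15.66 → $555.53; payment $121.85; balance $433.68
Month 7: opening $433.68; interest $12.58 → $446.26; payment $121.85; balance $324.41
Month 8: opening $324.41; interest $9.41 → $333.82; payment $121.85; balance $211.97
Month 9: opening $211.97; interest $6.15 → $218.12; payment $121.85; balance $96.27

$96.27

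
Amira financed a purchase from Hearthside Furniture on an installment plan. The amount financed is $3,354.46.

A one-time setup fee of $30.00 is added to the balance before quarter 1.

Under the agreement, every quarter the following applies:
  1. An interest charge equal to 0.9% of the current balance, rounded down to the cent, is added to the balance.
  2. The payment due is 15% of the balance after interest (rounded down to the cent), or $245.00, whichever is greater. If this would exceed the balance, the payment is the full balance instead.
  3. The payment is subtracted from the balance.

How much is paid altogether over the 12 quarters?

# | Opening | Interest | Payment | End bal
1 | $3,384.46 | $30.46 | $512.23 | $2,902.69
2 | $2,902.69 | $26.12 | $439.32 | $2,489.49
3 | $2,489.49 | $22.40 | $376.78 | $2,135.11
4 | $2,135.11 | $19.21 | $323.14 | $1,831.18
5 | $1,831.18 | $16.48 | $277.14 | $1,570.52
6 | $1,570.52 | $14.13 | $245.00 | $1,339.65
7 | $1,339.65 | $12.05 | $245.00 | $1,106.70
8 | $1,106.70 | $9.96 | $245.00 | $871.66
9 | $871.66 | $7.84 | $245.00 | $634.50
10 | $634.50 | $5.71 | $245.00 | $395.21
11 | $395.21 | $3.55 | $245.00 | $153.76
12 | $153.76 | $1.38 | $155.14 | $0.00
Total paid: $3,553.75

$3,553.75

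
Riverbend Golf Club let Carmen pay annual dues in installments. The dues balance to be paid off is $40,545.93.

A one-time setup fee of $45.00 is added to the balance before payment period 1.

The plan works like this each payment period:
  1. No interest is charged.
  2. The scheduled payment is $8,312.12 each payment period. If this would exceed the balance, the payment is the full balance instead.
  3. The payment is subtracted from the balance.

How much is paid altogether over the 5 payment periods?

$40,590.93

# | Opening | Payment | End bal
1 | $40,590.93 | $8,312.12 | $32,278.81
2 | $32,278.81 | $8,312.12 | $23,966.69
3 | $23,966.69 | $8,312.12 | $15,654.57
4 | $15,654.57 | $8,312.12 | $7,342.45
5 | $7,342.45 | $7,342.45 | $0.00
Total paid: $40,590.93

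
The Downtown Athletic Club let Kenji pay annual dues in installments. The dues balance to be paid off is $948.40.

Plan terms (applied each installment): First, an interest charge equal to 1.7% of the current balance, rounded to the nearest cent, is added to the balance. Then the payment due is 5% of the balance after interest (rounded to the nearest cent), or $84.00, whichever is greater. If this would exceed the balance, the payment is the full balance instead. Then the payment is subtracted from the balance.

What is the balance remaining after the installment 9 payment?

$294.27

Installment 1: $948.40 +$16.12 interest = $964.52; pay $84.00 → $880.52
Installment 2: $880.52 +$14.97 interest = $895.49; pay $84.00 → $811.49
Installment 3: $811.49 +$13.80 interest = $825.29; pay $84.00 → $741.29
Installment 4: $741.29 +$12.60 interest = $753.89; pay $84.00 → $669.89
Installment 5: $669.89 +$11.39 interest = $681.28; pay $84.00 → $597.28
Installment 6: $597.28 +$10.15 interest = $607.43; pay $84.00 → $523.43
Installment 7: $523.43 +$8.90 interest = $532.33; pay $84.00 → $448.33
Installment 8: $448.33 +$7.62 interest = $455.95; pay $84.00 → $371.95
Installment 9: $371.95 +$6.32 interest = $378.27; pay $84.00 → $294.27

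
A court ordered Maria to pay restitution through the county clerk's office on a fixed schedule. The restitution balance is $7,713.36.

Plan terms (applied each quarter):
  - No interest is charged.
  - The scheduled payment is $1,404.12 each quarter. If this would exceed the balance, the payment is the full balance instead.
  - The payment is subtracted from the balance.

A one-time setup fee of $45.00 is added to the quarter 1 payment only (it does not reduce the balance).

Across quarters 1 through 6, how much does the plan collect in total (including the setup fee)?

$7,758.36

Quarter 1: $7,713.36 − $1,404.12 (+ $45.00 fee) → $6,309.24
Quarter 2: $6,309.24 − $1,404.12 → $4,905.12
Quarter 3: $4,905.12 − $1,404.12 → $3,501.00
Quarter 4: $3,501.00 − $1,404.12 → $2,096.88
Quarter 5: $2,096.88 − $1,404.12 → $692.76
Quarter 6: $692.76 − $692.76 → $0.00
Total paid: $7,758.36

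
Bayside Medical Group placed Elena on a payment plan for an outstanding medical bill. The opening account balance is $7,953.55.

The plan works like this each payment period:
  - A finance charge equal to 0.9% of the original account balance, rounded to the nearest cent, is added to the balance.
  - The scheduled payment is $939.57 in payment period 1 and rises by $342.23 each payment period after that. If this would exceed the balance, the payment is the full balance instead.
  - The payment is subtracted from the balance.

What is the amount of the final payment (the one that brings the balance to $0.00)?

Payment period 1: opening $7,953.55; interest $71.58 → $8,025.13; payment $939.57; balance $7,085.56
Payment period 2: opening $7,085.56; interest $71.58 → $7,157.14; payment $1,281.80; balance $5,875.34
Payment period 3: opening $5,875.34; interest $71.58 → $5,946.92; payment $1,624.03; balance $4,322.89
Payment period 4: opening $4,322.89; interest $71.58 → $4,394.47; payment $1,966.26; balance $2,428.21
Payment period 5: opening $2,428.21; interest $71.58 → $2,499.79; payment $2,308.49; balance $191.30
Payment period 6: opening $191.30; interest $71.58 → $262.88; payment $262.88; balance $0.00

$262.88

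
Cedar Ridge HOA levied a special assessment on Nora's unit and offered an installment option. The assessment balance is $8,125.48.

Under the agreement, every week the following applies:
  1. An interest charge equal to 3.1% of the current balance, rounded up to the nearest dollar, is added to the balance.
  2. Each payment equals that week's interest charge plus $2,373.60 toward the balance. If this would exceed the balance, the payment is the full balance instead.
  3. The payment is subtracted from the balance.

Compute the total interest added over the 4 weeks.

Week 1: $8,125.48 +$252.00 interest = $8,377.48; pay $2,625.60 → $5,751.88
Week 2: $5,751.88 +$179.00 interest = $5,930.88; pay $2,552.60 → $3,378.28
Week 3: $3,378.28 +$105.00 interest = $3,483.28; pay $2,478.60 → $1,004.68
Week 4: $1,004.68 +$32.00 interest = $1,036.68; pay $1,036.68 → $0.00
Total interest: $252.00 + $179.00 + $105.00 + $32.00 = $568.00

$568.00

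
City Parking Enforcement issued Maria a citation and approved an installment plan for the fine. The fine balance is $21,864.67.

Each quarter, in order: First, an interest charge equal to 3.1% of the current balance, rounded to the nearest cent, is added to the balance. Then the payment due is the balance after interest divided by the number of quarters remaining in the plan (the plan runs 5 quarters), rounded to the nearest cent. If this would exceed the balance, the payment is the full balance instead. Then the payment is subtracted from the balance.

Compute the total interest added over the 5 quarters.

$2,119.44

Quarter 1: $21,864.67 +$677.80 interest = $22,542.47; pay $4,508.49 → $18,033.98
Quarter 2: $18,033.98 +$559.05 interest = $18,593.03; pay $4,648.26 → $13,944.77
Quarter 3: $13,944.77 +$432.29 interest = $14,377.06; pay $4,792.35 → $9,584.71
Quarter 4: $9,584.71 +$297.13 interest = $9,881.84; pay $4,940.92 → $4,940.92
Quarter 5: $4,940.92 +$153.17 interest = $5,094.09; pay $5,094.09 → $0.00
Total interest: $677.80 + $559.05 + $432.29 + $297.13 + $153.17 = $2,119.44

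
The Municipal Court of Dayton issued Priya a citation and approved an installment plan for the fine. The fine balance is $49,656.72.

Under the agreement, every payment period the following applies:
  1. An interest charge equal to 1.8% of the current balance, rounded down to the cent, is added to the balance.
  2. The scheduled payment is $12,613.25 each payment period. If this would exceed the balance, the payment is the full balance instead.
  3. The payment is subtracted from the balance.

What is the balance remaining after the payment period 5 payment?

$0.00

# | Opening | Interest | Payment | End bal
1 | $49,656.72 | $893.82 | $12,613.25 | $37,937.29
2 | $37,937.29 | $682.87 | $12,613.25 | $26,006.91
3 | $26,006.91 | $468.12 | $12,613.25 | $13,861.78
4 | $13,861.78 | $249.51 | $12,613.25 | $1,498.04
5 | $1,498.04 | $26.96 | $1,525.00 | $0.00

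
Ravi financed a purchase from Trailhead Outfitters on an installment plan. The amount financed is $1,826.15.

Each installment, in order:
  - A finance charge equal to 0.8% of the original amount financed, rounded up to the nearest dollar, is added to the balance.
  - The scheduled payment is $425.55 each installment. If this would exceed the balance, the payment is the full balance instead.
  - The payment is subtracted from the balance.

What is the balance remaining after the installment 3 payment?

$594.50

Installment 1: $1,826.15 +$15.00 interest = $1,841.15; pay $425.55 → $1,415.60
Installment 2: $1,415.60 +$15.00 interest = $1,430.60; pay $425.55 → $1,005.05
Installment 3: $1,005.05 +$15.00 interest = $1,020.05; pay $425.55 → $594.50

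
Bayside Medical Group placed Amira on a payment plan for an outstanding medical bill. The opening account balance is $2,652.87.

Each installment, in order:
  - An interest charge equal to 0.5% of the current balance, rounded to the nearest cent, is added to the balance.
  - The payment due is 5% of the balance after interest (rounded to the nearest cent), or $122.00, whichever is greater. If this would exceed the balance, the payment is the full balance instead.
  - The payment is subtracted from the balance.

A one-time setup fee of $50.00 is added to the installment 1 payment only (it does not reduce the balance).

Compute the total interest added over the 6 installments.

$70.97

Installment 1: opening $2,652.87; interest $13.26 → $2,666.13; payment $133.31 (+ $50.00 fee); balance $2,532.82
Installment 2: opening $2,532.82; interest $12.66 → $2,545.48; payment $127.27; balance $2,418.21
Installment 3: opening $2,418.21; interest $12.09 → $2,430.30; payment $122.00; balance $2,308.30
Installment 4: opening $2,308.30; interest $11.54 → $2,319.84; payment $122.00; balance $2,197.84
Installment 5: opening $2,197.84; interest $10.99 → $2,208.83; payment $122.00; balance $2,086.83
Installment 6: opening $2,086.83; interest $10.43 → $2,097.26; payment $122.00; balance $1,975.26
Total interest: $13.26 + $12.66 + $12.09 + $11.54 + $10.99 + $10.43 = $70.97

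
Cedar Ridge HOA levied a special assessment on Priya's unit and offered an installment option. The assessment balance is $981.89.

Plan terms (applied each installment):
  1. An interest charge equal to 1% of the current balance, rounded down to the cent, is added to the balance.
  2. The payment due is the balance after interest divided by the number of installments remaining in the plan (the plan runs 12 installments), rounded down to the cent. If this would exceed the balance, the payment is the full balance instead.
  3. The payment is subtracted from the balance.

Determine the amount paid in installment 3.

$84.30

# | Opening | Interest | Payment | End bal
1 | $981.89 | $9.81 | $82.64 | $909.06
2 | $909.06 | $9.09 | $83.46 | $834.69
3 | $834.69 | $8.34 | $84.30 | $758.73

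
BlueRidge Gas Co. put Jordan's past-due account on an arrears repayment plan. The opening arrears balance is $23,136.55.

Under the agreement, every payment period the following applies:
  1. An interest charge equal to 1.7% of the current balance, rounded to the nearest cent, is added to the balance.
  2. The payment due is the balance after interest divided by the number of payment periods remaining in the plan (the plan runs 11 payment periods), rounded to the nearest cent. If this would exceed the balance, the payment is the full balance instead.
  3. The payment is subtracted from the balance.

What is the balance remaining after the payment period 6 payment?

$11,635.93

Payment period 1: opening $23,136.55; interest $393.32 → $23,529.87; payment $2,139.08; balance $21,390.79
Payment period 2: opening $21,390.79; interest $363.64 → $21,754.43; payment $2,175.44; balance $19,578.99
Payment period 3: opening $19,578.99; interest $332.84 → $19,911.83; payment $2,212.43; balance $17,699.40
Payment period 4: opening $17,699.40; interest $300.89 → $18,000.29; payment $2,250.04; balance $15,750.25
Payment period 5: opening $15,750.25; interest $267.75 → $16,018.00; payment $2,288.29; balance $13,729.71
Payment period 6: opening $13,729.71; interest $233.41 → $13,963.12; payment $2,327.19; balance $11,635.93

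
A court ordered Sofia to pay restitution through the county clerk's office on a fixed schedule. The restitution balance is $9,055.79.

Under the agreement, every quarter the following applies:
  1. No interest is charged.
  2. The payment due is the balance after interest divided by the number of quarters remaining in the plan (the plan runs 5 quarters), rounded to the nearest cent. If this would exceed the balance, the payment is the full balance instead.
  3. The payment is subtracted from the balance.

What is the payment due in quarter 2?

Quarter 1: $9,055.79 − $1,811.16 → $7,244.63
Quarter 2: $7,244.63 − $1,811.16 → $5,433.47

$1,811.16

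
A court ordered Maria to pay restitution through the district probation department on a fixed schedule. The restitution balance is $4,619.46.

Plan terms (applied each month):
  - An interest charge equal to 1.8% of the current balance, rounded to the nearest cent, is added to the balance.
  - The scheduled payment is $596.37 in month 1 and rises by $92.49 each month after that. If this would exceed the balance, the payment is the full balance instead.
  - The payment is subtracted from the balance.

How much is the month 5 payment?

$966.33

Month 1: opening $4,619.46; interest $83.15 → $4,702.61; payment $596.37; balance $4,106.24
Month 2: opening $4,106.24; interest $73.91 → $4,180.15; payment $688.86; balance $3,491.29
Month 3: opening $3,491.29; interest $62.84 → $3,554.13; payment $781.35; balance $2,772.78
Month 4: opening $2,772.78; interest $49.91 → $2,822.69; payment $873.84; balance $1,948.85
Month 5: opening $1,948.85; interest $35.08 → $1,983.93; payment $966.33; balance $1,017.60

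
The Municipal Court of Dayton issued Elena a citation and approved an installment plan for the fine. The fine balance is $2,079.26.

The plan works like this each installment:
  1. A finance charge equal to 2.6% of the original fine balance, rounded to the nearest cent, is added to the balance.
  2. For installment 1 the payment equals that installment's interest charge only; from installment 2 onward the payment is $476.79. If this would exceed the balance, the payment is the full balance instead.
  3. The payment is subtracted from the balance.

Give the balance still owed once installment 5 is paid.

Installment 1: $2,079.26 +$54.06 interest = $2,133.32; pay $54.06 → $2,079.26
Installment 2: $2,079.26 +$54.06 interest = $2,133.32; pay $476.79 → $1,656.53
Installment 3: $1,656.53 +$54.06 interest = $1,710.59; pay $476.79 → $1,233.80
Installment 4: $1,233.80 +$54.06 interest = $1,287.86; pay $476.79 → $811.07
Installment 5: $811.07 +$54.06 interest = $865.13; pay $476.79 → $388.34

$388.34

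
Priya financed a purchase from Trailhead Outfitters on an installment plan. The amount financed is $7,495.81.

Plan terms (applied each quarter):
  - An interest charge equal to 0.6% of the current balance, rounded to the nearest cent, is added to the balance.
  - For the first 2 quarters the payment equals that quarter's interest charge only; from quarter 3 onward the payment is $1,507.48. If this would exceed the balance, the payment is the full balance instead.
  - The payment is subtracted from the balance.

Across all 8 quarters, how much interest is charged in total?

$227.10

Quarter 1: opening $7,495.81; interest $44.97 → $7,540.78; payment $44.97; balance $7,495.81
Quarter 2: opening $7,495.81; interest $44.97 → $7,540.78; payment $44.97; balance $7,495.81
Quarter 3: opening $7,495.81; interest $44.97 → $7,540.78; payment $1,507.48; balance $6,033.30
Quarter 4: opening $6,033.30; interest $36.20 → $6,069.50; payment $1,507.48; balance $4,562.02
Quarter 5: opening $4,562.02; interest $27.37 → $4,589.39; payment $1,507.48; balance $3,081.91
Quarter 6: opening $3,081.91; interest $18.49 → $3,100.40; payment $1,507.48; balance $1,592.92
Quarter 7: opening $1,592.92; interest $9.56 → $1,602.48; payment $1,507.48; balance $95.00
Quarter 8: opening $95.00; interest $0.57 → $95.57; payment $95.57; balance $0.00
Total interest: $44.97 + $44.97 + $44.97 + $36.20 + $27.37 + $18.49 + $9.56 + $0.57 = $227.10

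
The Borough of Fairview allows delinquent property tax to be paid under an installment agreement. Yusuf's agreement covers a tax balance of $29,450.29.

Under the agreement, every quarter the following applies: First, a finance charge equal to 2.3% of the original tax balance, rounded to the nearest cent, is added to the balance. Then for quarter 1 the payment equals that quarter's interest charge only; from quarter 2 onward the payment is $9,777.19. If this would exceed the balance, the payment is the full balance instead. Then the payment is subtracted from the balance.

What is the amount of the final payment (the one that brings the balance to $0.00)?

Quarter 1: opening $29,450.29; interest $677.36 → $30,127.65; payment $677.36; balance $29,450.29
Quarter 2: opening $29,450.29; interest $677.36 → $30,127.65; payment $9,777.19; balance $20,350.46
Quarter 3: opening $20,350.46; interest $677.36 → $21,027.82; payment $9,777.19; balance $11,250.63
Quarter 4: opening $11,250.63; interest $677.36 → $11,927.99; payment $9,777.19; balance $2,150.80
Quarter 5: opening $2,150.80; interest $677.36 → $2,828.16; payment $2,828.16; balance $0.00

$2,828.16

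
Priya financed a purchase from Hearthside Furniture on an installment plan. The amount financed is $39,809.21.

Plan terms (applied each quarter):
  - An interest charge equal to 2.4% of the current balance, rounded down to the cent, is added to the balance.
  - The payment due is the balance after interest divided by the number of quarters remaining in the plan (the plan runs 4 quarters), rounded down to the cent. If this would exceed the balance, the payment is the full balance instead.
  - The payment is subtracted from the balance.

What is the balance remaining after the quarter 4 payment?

$0.00

Quarter 1: opening $39,809.21; interest $955.42 → $40,764.63; payment $10,191.15; balance $30,573.48
Quarter 2: opening $30,573.48; interest $733.76 → $31,307.24; payment $10,435.74; balance $20,871.50
Quarter 3: opening $20,871.50; interest $500.91 → $21,372.41; payment $10,686.20; balance $10,686.21
Quarter 4: opening $10,686.21; interest $256.46 → $10,942.67; payment $10,942.67; balance $0.00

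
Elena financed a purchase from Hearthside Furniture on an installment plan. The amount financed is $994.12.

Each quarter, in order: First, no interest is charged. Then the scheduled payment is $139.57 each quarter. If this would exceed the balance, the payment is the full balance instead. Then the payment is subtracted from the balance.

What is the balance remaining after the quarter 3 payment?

$575.41

# | Opening | Payment | End bal
1 | $994.12 | $139.57 | $854.55
2 | $854.55 | $139.57 | $714.98
3 | $714.98 | $139.57 | $575.41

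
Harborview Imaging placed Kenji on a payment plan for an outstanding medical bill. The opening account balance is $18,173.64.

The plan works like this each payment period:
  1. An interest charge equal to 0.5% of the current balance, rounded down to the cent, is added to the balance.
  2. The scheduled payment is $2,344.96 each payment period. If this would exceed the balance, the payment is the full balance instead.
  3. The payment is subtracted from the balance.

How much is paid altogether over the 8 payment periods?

Payment period 1: opening $18,173.64; interest $90.86 → $18,264.50; payment $2,344.96; balance $15,919.54
Payment period 2: opening $15,919.54; interest $79.59 → $15,999.13; payment $2,344.96; balance $13,654.17
Payment period 3: opening $13,654.17; interest $68.27 → $13,722.44; payment $2,344.96; balance $11,377.48
Payment period 4: opening $11,377.48; interest $56.88 → $11,434.36; payment $2,344.96; balance $9,089.40
Payment period 5: opening $9,089.40; interest $45.44 → $9,134.84; payment $2,344.96; balance $6,789.88
Payment period 6: opening $6,789.88; interest $33.94 → $6,823.82; payment $2,344.96; balance $4,478.86
Payment period 7: opening $4,478.86; interest $22.39 → $4,501.25; payment $2,344.96; balance $2,156.29
Payment period 8: opening $2,156.29; interest $10.78 → $2,167.07; payment $2,167.07; balance $0.00
Total paid: $18,581.79

$18,581.79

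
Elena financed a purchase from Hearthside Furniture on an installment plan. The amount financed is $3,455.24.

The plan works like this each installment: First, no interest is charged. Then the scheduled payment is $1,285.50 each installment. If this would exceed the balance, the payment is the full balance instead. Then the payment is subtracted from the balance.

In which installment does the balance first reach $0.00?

3

# | Opening | Payment | End bal
1 | $3,455.24 | $1,285.50 | $2,169.74
2 | $2,169.74 | $1,285.50 | $884.24
3 | $884.24 | $884.24 | $0.00
Balance reaches $0.00 in installment 3.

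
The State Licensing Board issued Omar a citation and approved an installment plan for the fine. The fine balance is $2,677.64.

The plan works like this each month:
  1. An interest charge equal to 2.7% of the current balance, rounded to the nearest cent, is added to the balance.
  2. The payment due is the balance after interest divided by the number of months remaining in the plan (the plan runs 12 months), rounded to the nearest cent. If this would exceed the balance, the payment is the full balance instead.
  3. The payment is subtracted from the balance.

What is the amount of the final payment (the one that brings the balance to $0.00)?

Month 1: $2,677.64 +$72.30 interest = $2,749.94; pay $229.16 → $2,520.78
Month 2: $2,520.78 +$68.06 interest = $2,588.84; pay $235.35 → $2,353.49
Month 3: $2,353.49 +$63.54 interest = $2,417.03; pay $241.70 → $2,175.33
Month 4: $2,175.33 +$58.73 interest = $2,234.06; pay $248.23 → $1,985.83
Month 5: $1,985.83 +$53.62 interest = $2,039.45; pay $254.93 → $1,784.52
Month 6: $1,784.52 +$48.18 interest = $1,832.70; pay $261.81 → $1,570.89
Month 7: $1,570.89 +$42.41 interest = $1,613.30; pay $268.88 → $1,344.42
Month 8: $1,344.42 +$36.30 interest = $1,380.72; pay $276.14 → $1,104.58
Month 9: $1,104.58 +$29.82 interest = $1,134.40; pay $283.60 → $850.80
Month 10: $850.80 +$22.97 interest = $873.77; pay $291.26 → $582.51
Month 11: $582.51 +$15.73 interest = $598.24; pay $299.12 → $299.12
Month 12: $299.12 +$8.08 interest = $307.20; pay $307.20 → $0.00

$307.20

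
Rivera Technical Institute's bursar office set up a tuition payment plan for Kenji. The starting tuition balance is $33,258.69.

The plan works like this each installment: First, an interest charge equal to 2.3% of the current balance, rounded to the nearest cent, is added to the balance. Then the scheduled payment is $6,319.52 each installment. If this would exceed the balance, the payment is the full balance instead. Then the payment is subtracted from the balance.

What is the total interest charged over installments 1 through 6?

Installment 1: $33,258.69 +$764.95 interest = $34,023.64; pay $6,319.52 → $27,704.12
Installment 2: $27,704.12 +$637.19 interest = $28,341.31; pay $6,319.52 → $22,021.79
Installment 3: $22,021.79 +$506.50 interest = $22,528.29; pay $6,319.52 → $16,208.77
Installment 4: $16,208.77 +$372.80 interest = $16,581.57; pay $6,319.52 → $10,262.05
Installment 5: $10,262.05 +$236.03 interest = $10,498.08; pay $6,319.52 → $4,178.56
Installment 6: $4,178.56 +$96.11 interest = $4,274.67; pay $4,274.67 → $0.00
Total interest: $764.95 + $637.19 + $506.50 + $372.80 + $236.03 + $96.11 = $2,613.58

$2,613.58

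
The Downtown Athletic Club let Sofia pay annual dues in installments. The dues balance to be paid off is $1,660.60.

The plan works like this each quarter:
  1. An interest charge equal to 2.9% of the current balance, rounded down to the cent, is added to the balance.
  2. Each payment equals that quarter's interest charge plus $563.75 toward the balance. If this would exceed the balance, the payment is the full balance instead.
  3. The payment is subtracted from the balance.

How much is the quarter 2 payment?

$595.55

Quarter 1: opening $1,660.60; interest $48.15 → $1,708.75; payment $611.90; balance $1,096.85
Quarter 2: opening $1,096.85; interest $31.80 → $1,128.65; payment $595.55; balance $533.10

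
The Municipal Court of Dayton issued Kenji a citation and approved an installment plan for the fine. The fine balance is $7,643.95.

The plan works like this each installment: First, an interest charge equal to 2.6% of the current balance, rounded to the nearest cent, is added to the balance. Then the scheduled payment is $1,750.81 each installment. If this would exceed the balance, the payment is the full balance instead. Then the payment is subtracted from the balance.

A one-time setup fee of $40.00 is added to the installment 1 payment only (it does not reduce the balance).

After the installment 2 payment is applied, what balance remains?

Installment 1: $7,643.95 +$198.74 interest = $7,842.69; pay $1,750.81 (+ $40.00 fee) → $6,091.88
Installment 2: $6,091.88 +$158.39 interest = $6,250.27; pay $1,750.81 → $4,499.46

$4,499.46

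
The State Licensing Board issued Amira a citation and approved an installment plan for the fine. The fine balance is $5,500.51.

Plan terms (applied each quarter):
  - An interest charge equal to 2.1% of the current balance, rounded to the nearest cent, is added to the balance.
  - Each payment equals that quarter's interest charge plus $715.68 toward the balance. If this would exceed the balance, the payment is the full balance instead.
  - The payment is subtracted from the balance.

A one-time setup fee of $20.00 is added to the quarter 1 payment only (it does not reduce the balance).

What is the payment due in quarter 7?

Quarter 1: $5,500.51 +$115.51 interest = $5,616.02; pay $831.19 (+ $20.00 fee) → $4,784.83
Quarter 2: $4,784.83 +$100.48 interest = $4,885.31; pay $816.16 → $4,069.15
Quarter 3: $4,069.15 +$85.45 interest = $4,154.60; pay $801.13 → $3,353.47
Quarter 4: $3,353.47 +$70.42 interest = $3,423.89; pay $786.10 → $2,637.79
Quarter 5: $2,637.79 +$55.39 interest = $2,693.18; pay $771.07 → $1,922.11
Quarter 6: $1,922.11 +$40.36 interest = $1,962.47; pay $756.04 → $1,206.43
Quarter 7: $1,206.43 +$25.34 interest = $1,231.77; pay $741.02 → $490.75

$741.02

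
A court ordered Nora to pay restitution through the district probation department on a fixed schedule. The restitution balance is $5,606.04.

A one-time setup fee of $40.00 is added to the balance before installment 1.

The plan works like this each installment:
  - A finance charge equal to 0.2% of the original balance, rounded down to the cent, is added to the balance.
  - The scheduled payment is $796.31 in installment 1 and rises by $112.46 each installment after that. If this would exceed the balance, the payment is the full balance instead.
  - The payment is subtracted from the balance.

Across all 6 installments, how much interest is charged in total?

Installment 1: $5,646.04 +$11.21 interest = $5,657.25; pay $796.31 → $4,860.94
Installment 2: $4,860.94 +$11.21 interest = $4,872.15; pay $908.77 → $3,963.38
Installment 3: $3,963.38 +$11.21 interest = $3,974.59; pay $1,021.23 → $2,953.36
Installment 4: $2,953.36 +$11.21 interest = $2,964.57; pay $1,133.69 → $1,830.88
Installment 5: $1,830.88 +$11.21 interest = $1,842.09; pay $1,246.15 → $595.94
Installment 6: $595.94 +$11.21 interest = $607.15; pay $607.15 → $0.00
Total interest: $11.21 + $11.21 + $11.21 + $11.21 + $11.21 + $11.21 = $67.26

$67.26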